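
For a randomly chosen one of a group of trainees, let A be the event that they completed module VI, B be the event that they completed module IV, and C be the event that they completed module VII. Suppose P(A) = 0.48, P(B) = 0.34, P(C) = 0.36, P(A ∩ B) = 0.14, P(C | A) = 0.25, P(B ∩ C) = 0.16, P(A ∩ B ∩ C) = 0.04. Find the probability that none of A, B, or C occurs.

0.20

P(A ∩ C) = P(A)·P(C|A) = 0.48 × 0.25 = 0.12
Apply inclusion-exclusion:
P(A ∪ B ∪ C) = 0.48 + 0.34 + 0.36 − 0.14 − 0.12 − 0.16 + 0.04 = 0.80
P(none) = 1 − 0.80 = 0.20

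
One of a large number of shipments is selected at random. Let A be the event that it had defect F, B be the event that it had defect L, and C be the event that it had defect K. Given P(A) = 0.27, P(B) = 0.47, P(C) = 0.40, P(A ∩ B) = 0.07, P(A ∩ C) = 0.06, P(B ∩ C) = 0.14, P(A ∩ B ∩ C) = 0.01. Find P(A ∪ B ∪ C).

0.88

P(A ∪ B ∪ C) = 0.27 + 0.47 + 0.40 − 0.07 − 0.06 − 0.14 + 0.01 = 0.88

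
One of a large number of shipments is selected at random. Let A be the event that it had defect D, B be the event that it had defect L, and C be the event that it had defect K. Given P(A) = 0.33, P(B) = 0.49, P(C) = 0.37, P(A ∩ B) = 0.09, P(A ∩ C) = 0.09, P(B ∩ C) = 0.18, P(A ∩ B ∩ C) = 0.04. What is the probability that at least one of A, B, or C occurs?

P(A ∪ B ∪ C) = 0.33 + 0.49 + 0.37 − 0.09 − 0.09 − 0.18 + 0.04 = 0.87

0.87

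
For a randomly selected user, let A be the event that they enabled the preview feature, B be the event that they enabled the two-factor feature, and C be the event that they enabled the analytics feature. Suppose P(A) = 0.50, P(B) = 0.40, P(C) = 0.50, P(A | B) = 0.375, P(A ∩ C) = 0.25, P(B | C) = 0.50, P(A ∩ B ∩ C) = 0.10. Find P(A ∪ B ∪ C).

P(A ∩ B) = P(B)·P(A|B) = 0.40 × 0.375 = 0.15
P(B ∩ C) = P(C)·P(B|C) = 0.50 × 0.50 = 0.25
P(A ∪ B ∪ C) = 0.50 + 0.40 + 0.50 − 0.15 − 0.25 − 0.25 + 0.10 = 0.85

0.85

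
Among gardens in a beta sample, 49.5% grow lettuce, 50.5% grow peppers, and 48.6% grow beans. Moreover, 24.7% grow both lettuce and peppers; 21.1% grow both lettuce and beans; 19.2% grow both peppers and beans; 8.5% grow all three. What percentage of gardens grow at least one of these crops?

P(union) = 49.5 + 50.5 + 48.6 − 24.7 − 21.1 − 19.2 + 8.5 = 92.1%

92.1%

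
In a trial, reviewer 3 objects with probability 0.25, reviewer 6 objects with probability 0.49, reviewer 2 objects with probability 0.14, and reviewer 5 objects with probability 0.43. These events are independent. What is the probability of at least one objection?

0.8124985

P(none) = (1 − 0.25) × (1 − 0.49) × (1 − 0.14) × (1 − 0.43) = 0.75 × 0.51 × 0.86 × 0.57 = 0.1875015
P(at least one) = 1 − 0.1875015 = 0.8124985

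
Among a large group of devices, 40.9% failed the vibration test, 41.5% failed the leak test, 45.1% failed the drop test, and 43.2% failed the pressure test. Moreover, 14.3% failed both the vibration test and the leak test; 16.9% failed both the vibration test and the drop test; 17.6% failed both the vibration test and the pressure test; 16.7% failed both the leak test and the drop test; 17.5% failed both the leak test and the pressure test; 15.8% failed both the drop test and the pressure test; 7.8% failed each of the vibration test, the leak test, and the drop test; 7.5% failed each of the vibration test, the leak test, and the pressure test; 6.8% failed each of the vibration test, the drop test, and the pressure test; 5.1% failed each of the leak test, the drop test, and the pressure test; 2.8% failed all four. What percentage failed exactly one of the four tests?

43.5%

P(exactly one) = 40.9 + 41.5 + 45.1 + 43.2 − 2·14.3 − 2·16.9 − 2·17.6 − 2·16.7 − 2·17.5 − 2·15.8 + 3·7.8 + 3·7.5 + 3·6.8 + 3·5.1 − 4·2.8 = 43.5%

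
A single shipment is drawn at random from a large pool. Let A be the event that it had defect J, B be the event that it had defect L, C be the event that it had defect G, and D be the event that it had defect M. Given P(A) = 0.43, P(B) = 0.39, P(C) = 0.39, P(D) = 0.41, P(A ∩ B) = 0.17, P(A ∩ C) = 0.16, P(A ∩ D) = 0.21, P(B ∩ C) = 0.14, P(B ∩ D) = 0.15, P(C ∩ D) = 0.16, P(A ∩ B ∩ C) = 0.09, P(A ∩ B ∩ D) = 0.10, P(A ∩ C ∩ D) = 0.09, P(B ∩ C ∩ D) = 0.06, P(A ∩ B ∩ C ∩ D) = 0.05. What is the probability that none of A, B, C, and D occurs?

0.08

Using inclusion–exclusion:
P(A ∪ B ∪ C ∪ D) = 0.43 + 0.39 + 0.39 + 0.41 − 0.17 − 0.16 − 0.21 − 0.14 − 0.15 − 0.16 + 0.09 + 0.10 + 0.09 + 0.06 − 0.05 = 0.92
P(none) = 1 − 0.92 = 0.08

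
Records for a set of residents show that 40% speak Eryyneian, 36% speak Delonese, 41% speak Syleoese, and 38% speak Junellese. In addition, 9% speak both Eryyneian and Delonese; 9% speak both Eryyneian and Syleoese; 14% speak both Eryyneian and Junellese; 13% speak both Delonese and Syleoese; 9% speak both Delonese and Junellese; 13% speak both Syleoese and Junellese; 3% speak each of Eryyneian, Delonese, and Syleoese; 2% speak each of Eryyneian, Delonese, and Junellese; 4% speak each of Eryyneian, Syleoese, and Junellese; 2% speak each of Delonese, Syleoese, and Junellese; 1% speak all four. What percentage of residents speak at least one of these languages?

P(union) = 40 + 36 + 41 + 38 − 9 − 9 − 14 − 13 − 9 − 13 + 3 + 2 + 4 + 2 − 1 = 98%

98%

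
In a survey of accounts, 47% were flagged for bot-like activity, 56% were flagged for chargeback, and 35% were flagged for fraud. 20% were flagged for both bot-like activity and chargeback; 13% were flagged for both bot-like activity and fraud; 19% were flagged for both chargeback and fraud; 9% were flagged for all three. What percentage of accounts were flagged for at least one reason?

P(at least one) = 47 + 56 + 35 − 20 − 13 − 19 + 9 = 95%

95%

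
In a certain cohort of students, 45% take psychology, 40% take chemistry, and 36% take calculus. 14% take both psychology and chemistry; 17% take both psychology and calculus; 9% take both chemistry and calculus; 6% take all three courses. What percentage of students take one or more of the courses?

By inclusion-exclusion,
P(≥1) = 45 + 40 + 36 − 14 − 17 − 9 + 6 = 87%

87%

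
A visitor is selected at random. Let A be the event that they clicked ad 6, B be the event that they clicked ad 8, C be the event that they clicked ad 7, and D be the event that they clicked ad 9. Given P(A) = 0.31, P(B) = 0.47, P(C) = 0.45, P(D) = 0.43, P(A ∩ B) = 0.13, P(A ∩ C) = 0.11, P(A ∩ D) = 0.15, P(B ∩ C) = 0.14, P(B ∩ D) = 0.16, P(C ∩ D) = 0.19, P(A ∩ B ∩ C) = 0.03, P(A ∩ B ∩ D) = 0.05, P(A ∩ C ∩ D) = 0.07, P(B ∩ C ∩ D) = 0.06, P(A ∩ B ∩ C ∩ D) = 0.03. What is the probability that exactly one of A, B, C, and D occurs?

0.41

P(exactly one) = 0.31 + 0.47 + 0.45 + 0.43 − 2·0.13 − 2·0.11 − 2·0.15 − 2·0.14 − 2·0.16 − 2·0.19 + 3·0.03 + 3·0.05 + 3·0.07 + 3·0.06 − 4·0.03 = 0.41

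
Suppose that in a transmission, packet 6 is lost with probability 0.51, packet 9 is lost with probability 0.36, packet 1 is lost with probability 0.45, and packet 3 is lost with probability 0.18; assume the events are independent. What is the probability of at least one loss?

P(none) = (1 − 0.51) × (1 − 0.36) × (1 − 0.45) × (1 − 0.18) = 0.49 × 0.64 × 0.55 × 0.82 = 0.1414336
P(at least one) = 1 − 0.1414336 = 0.8585664

0.8585664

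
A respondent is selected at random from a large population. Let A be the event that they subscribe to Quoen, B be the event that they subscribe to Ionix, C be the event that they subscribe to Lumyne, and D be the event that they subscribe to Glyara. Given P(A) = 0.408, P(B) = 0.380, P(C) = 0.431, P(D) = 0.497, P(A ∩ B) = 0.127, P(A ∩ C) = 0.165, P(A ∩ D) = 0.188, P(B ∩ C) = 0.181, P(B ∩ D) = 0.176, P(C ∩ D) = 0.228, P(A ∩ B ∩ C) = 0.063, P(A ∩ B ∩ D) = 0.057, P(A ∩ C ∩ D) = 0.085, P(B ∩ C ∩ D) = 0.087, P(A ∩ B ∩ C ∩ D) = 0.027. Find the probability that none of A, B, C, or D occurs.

Using inclusion–exclusion:
P(A ∪ B ∪ C ∪ D) = 0.408 + 0.380 + 0.431 + 0.497 − 0.127 − 0.165 − 0.188 − 0.181 − 0.176 − 0.228 + 0.063 + 0.057 + 0.085 + 0.087 − 0.027 = 0.916
P(none) = 1 − 0.916 = 0.084

0.084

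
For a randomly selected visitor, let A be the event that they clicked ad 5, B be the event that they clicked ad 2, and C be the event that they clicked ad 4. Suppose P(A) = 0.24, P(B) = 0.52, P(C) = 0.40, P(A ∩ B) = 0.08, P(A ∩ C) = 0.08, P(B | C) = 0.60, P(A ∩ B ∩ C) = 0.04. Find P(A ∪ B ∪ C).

0.80

P(B ∩ C) = P(C)·P(B|C) = 0.40 × 0.60 = 0.24
Apply inclusion-exclusion:
P(A ∪ B ∪ C) = 0.24 + 0.52 + 0.40 − 0.08 − 0.08 − 0.24 + 0.04 = 0.80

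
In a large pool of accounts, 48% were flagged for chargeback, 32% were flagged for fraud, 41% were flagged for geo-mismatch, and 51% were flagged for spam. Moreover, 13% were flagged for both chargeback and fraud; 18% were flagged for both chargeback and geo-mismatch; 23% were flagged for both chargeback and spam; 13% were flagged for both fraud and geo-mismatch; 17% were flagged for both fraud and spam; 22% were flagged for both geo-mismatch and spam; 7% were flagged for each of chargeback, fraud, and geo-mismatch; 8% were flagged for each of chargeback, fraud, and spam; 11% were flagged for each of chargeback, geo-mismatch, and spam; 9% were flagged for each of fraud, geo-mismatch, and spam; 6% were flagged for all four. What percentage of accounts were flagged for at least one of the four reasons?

P(at least one) = 48 + 32 + 41 + 51 − 13 − 18 − 23 − 13 − 17 − 22 + 7 + 8 + 11 + 9 − 6 = 95%

95%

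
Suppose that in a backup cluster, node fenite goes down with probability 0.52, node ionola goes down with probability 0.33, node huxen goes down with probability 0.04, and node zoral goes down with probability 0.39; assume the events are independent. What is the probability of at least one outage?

0.81167104

P(none) = (1 − 0.52) × (1 − 0.33) × (1 − 0.04) × (1 − 0.39) = 0.48 × 0.67 × 0.96 × 0.61 = 0.18832896
P(at least one) = 1 − 0.18832896 = 0.81167104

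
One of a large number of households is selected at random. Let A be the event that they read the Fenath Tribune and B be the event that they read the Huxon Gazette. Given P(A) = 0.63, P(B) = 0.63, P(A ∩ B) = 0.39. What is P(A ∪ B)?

Inclusion–exclusion gives
P(A ∪ B) = 0.63 + 0.63 − 0.39 = 0.87

0.87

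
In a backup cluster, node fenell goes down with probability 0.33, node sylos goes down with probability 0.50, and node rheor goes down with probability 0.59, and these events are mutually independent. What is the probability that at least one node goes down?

P(none) = (1 − 0.33) × (1 − 0.50) × (1 − 0.59) = 0.67 × 0.50 × 0.41 = 0.13735
P(at least one) = 1 − 0.13735 = 0.86265

0.86265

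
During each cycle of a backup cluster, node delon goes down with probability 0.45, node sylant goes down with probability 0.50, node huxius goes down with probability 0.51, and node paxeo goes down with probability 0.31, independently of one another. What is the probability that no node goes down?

0.0929775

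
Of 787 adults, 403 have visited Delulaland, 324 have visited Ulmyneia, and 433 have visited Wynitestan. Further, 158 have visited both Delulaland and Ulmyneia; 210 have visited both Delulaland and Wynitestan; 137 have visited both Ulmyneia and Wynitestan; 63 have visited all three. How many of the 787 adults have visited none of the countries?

69

N(≥1) = 403 + 324 + 433 − 158 − 210 − 137 + 63 = 718
None: 787 − 718 = 69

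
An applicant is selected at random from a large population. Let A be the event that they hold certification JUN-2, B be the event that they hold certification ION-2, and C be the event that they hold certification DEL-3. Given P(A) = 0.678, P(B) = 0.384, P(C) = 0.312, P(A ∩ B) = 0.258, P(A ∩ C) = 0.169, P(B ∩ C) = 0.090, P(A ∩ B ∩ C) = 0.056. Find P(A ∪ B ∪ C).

0.913

Inclusion–exclusion gives
P(A ∪ B ∪ C) = 0.678 + 0.384 + 0.312 − 0.258 − 0.169 − 0.090 + 0.056 = 0.913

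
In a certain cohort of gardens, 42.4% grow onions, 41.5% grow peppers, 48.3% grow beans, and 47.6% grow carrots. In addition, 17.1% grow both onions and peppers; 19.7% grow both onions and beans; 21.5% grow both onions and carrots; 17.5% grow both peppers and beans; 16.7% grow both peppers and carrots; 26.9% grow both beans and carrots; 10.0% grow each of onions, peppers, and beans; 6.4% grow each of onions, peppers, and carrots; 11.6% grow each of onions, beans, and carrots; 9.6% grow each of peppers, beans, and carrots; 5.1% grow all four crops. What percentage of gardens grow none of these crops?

7.1%

Inclusion–exclusion gives
P(union) = 42.4 + 41.5 + 48.3 + 47.6 − 17.1 − 19.7 − 21.5 − 17.5 − 16.7 − 26.9 + 10.0 + 6.4 + 11.6 + 9.6 − 5.1 = 92.9%
P(none) = 100% − 92.9% = 7.1%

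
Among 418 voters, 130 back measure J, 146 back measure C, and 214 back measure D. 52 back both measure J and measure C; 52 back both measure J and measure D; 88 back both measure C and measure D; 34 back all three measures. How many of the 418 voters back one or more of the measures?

332

By inclusion-exclusion,
|at least one| = 130 + 146 + 214 − 52 − 52 − 88 + 34 = 332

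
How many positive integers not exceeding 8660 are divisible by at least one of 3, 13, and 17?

⌊8660/3⌋ + ⌊8660/13⌋ + ⌊8660/17⌋ − ⌊8660/39⌋ − ⌊8660/51⌋ − ⌊8660/221⌋ + ⌊8660/663⌋ = 2886 + 666 + 509 − 222 − 169 − 39 + 13 = 3644

3644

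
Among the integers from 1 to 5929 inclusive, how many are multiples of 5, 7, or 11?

2233

1185 + 847 + 539 − 169 − 107 − 77 + 15 = 2233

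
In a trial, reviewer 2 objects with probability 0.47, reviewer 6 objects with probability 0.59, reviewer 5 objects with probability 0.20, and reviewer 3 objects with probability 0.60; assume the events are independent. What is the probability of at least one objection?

0.930464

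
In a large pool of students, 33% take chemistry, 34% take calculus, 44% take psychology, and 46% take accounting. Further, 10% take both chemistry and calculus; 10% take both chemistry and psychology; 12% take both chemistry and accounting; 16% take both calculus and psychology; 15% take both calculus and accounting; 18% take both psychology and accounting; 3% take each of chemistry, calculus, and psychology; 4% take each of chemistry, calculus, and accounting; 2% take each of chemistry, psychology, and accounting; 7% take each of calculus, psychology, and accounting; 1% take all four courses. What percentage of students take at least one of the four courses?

91%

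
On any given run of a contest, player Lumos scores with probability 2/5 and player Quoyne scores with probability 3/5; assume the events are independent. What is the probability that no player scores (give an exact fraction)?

6/25

Independence gives P(none) = ∏(1 − pᵢ).
P(none) = (1 − 2/5) × (1 − 3/5) = 3/5 × 2/5 = 6/25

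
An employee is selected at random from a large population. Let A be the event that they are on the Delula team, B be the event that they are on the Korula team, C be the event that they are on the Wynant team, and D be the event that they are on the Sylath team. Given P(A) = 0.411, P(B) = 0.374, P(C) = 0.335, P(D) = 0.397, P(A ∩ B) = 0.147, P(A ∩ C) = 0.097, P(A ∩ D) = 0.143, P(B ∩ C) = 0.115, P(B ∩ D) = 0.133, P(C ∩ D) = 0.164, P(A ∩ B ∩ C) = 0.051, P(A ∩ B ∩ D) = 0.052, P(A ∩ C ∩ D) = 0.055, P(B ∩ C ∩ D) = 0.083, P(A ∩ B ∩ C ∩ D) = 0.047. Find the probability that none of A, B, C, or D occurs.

0.088

P(A ∪ B ∪ C ∪ D) = 0.411 + 0.374 + 0.335 + 0.397 − 0.147 − 0.097 − 0.143 − 0.115 − 0.133 − 0.164 + 0.051 + 0.052 + 0.055 + 0.083 − 0.047 = 0.912
P(none) = 1 − 0.912 = 0.088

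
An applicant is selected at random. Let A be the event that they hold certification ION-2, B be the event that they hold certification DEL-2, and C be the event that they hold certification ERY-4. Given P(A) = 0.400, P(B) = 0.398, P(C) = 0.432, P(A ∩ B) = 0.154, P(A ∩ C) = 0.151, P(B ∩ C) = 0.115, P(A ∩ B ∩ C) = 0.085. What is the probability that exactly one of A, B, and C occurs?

P(exactly one) = 0.400 + 0.398 + 0.432 − 2·0.154 − 2·0.151 − 2·0.115 + 3·0.085 = 0.645

0.645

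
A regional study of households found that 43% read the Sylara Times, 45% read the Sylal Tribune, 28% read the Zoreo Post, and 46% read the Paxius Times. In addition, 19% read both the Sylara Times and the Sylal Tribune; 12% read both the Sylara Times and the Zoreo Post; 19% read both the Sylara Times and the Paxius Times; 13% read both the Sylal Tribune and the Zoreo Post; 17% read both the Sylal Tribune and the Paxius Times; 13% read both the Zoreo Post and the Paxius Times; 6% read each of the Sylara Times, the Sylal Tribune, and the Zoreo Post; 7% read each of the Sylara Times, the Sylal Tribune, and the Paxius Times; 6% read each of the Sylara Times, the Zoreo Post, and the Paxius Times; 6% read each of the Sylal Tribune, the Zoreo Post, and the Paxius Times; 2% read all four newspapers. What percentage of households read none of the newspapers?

8%

Using inclusion–exclusion:
P(union) = 43 + 45 + 28 + 46 − 19 − 12 − 19 − 13 − 17 − 13 + 6 + 7 + 6 + 6 − 2 = 92%
P(none) = 100% − 92% = 8%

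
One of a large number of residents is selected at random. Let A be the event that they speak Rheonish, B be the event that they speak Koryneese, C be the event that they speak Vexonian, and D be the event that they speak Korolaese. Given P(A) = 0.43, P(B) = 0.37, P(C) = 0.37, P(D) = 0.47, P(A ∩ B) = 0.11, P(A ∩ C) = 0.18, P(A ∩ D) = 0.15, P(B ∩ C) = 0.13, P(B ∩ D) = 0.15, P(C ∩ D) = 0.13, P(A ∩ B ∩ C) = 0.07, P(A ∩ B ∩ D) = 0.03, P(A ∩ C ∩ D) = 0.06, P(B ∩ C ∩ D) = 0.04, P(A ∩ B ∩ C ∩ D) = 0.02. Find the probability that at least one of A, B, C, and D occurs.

0.97

By inclusion-exclusion,
P(A ∪ B ∪ C ∪ D) = 0.43 + 0.37 + 0.37 + 0.47 − 0.11 − 0.18 − 0.15 − 0.13 − 0.15 − 0.13 + 0.07 + 0.03 + 0.06 + 0.04 − 0.02 = 0.97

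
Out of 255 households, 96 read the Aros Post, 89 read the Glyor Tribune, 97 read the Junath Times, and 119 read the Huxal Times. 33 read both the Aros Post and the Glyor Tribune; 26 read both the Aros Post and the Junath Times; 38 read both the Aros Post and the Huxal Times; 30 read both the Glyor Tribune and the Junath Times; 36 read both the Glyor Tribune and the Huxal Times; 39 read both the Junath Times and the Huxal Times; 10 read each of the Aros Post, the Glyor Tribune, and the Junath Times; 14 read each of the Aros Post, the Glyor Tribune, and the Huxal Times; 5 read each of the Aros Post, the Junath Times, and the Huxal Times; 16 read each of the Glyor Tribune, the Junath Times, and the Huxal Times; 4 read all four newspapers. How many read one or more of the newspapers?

N(≥1) = 96 + 89 + 97 + 119 − 33 − 26 − 38 − 30 − 36 − 39 + 10 + 14 + 5 + 16 − 4 = 240

240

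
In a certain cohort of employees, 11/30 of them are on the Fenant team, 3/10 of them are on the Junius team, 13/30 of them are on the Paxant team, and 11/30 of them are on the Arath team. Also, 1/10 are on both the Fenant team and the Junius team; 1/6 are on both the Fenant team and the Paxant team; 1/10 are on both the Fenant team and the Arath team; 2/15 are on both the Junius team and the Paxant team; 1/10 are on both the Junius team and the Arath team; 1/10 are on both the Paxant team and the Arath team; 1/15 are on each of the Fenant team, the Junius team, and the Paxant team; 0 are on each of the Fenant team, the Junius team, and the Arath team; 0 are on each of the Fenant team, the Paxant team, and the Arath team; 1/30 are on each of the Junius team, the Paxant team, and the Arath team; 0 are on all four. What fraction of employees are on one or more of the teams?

P(union) = 11/30 + 3/10 + 13/30 + 11/30 − 1/10 − 1/6 − 1/10 − 2/15 − 1/10 − 1/10 + 1/15 + 0 + 0 + 1/30 − 0 = 13/15

13/15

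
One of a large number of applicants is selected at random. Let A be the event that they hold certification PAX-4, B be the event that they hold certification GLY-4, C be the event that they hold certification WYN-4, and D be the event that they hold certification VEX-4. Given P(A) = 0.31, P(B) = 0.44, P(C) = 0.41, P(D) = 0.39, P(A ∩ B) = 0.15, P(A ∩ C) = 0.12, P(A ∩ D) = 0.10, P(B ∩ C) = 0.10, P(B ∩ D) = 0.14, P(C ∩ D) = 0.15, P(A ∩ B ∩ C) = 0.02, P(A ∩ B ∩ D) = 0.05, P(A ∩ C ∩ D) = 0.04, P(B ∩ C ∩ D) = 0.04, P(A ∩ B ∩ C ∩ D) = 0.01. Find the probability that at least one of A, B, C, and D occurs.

0.93

Using inclusion–exclusion:
P(A ∪ B ∪ C ∪ D) = 0.31 + 0.44 + 0.41 + 0.39 − 0.15 − 0.12 − 0.10 − 0.10 − 0.14 − 0.15 + 0.02 + 0.05 + 0.04 + 0.04 − 0.01 = 0.93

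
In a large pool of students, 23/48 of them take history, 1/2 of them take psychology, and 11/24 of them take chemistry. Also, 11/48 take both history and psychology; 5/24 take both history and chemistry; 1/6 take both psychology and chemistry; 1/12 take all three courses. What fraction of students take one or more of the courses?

11/12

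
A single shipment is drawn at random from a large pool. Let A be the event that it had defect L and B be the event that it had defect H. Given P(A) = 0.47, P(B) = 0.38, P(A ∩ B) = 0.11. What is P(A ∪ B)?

P(A ∪ B) = 0.47 + 0.38 − 0.11 = 0.74

0.74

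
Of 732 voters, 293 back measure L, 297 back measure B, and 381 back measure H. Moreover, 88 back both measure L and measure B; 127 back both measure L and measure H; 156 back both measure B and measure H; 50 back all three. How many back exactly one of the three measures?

Using the inclusion–exclusion count for exactly one event:
|exactly one| = 293 + 297 + 381 − 2·88 − 2·127 − 2·156 + 3·50 = 379

379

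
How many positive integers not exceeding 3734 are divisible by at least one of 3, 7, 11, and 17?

Inclusion–exclusion gives
1244 + 533 + 339 + 219 − 177 − 113 − 73 − 48 − 31 − 19 + 16 + 10 + 6 + 2 − 0 = 1908

1908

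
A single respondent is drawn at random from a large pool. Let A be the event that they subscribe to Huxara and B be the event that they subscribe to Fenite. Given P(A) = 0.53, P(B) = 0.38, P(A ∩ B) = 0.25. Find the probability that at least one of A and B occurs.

P(A ∪ B) = 0.53 + 0.38 − 0.25 = 0.66

0.66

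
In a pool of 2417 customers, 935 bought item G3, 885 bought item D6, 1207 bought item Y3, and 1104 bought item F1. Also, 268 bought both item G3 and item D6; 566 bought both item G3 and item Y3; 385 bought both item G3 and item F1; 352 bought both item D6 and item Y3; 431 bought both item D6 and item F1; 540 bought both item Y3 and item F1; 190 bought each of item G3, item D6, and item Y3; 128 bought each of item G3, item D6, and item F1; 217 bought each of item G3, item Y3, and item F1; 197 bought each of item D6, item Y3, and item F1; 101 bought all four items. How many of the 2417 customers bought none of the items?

197

N(≥1) = 935 + 885 + 1207 + 1104 − 268 − 566 − 385 − 352 − 431 − 540 + 190 + 128 + 217 + 197 − 101 = 2220
None: 2417 − 2220 = 197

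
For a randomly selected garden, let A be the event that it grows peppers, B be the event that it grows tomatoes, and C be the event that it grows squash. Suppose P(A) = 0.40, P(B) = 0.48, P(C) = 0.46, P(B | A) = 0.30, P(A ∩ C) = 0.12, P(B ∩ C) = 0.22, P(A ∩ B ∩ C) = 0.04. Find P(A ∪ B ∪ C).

0.92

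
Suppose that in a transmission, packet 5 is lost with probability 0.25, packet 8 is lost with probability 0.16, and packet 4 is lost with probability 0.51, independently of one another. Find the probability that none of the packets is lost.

0.3087

P(none) = (1 − 0.25) × (1 − 0.16) × (1 − 0.51) = 0.75 × 0.84 × 0.49 = 0.3087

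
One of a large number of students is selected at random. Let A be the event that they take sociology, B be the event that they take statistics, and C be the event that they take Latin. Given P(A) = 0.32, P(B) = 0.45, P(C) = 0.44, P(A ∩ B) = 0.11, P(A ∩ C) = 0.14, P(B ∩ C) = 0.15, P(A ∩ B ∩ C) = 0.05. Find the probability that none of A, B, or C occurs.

Inclusion–exclusion gives
P(A ∪ B ∪ C) = 0.32 + 0.45 + 0.44 − 0.11 − 0.14 − 0.15 + 0.05 = 0.86
P(none) = 1 − 0.86 = 0.14

0.14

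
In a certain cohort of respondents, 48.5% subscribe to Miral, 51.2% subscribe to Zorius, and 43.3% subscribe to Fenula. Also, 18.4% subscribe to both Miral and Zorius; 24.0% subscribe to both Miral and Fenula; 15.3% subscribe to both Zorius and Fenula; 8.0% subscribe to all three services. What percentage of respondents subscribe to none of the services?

By inclusion–exclusion:
P(at least one) = 48.5 + 51.2 + 43.3 − 18.4 − 24.0 − 15.3 + 8.0 = 93.3%
P(none) = 100% − 93.3% = 6.7%

6.7%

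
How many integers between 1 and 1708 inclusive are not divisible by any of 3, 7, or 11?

By inclusion–exclusion:
⌊1708/3⌋ + ⌊1708/7⌋ + ⌊1708/11⌋ − ⌊1708/21⌋ − ⌊1708/33⌋ − ⌊1708/77⌋ + ⌊1708/231⌋ = 569 + 244 + 155 − 81 − 51 − 22 + 7 = 821
1708 − 821 = 887

887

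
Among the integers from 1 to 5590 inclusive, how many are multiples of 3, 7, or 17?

⌊5590/3⌋ + ⌊5590/7⌋ + ⌊5590/17⌋ − ⌊5590/21⌋ − ⌊5590/51⌋ − ⌊5590/119⌋ + ⌊5590/357⌋ = 1863 + 798 + 328 − 266 − 109 − 46 + 15 = 2583

2583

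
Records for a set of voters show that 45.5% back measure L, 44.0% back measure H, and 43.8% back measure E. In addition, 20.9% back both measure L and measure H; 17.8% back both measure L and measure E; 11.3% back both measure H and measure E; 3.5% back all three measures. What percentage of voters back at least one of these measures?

Using inclusion–exclusion:
P(≥1) = 45.5 + 44.0 + 43.8 − 20.9 − 17.8 − 11.3 + 3.5 = 86.8%

86.8%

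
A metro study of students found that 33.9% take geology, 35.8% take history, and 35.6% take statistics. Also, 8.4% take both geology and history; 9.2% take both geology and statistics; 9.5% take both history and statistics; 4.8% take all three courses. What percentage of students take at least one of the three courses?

83.0%

By inclusion-exclusion,
P(≥1) = 33.9 + 35.8 + 35.6 − 8.4 − 9.2 − 9.5 + 4.8 = 83.0%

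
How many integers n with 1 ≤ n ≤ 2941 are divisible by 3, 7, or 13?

By inclusion-exclusion,
⌊2941/3⌋ + ⌊2941/7⌋ + ⌊2941/13⌋ − ⌊2941/21⌋ − ⌊2941/39⌋ − ⌊2941/91⌋ + ⌊2941/273⌋ = 980 + 420 + 226 − 140 − 75 − 32 + 10 = 1389

1389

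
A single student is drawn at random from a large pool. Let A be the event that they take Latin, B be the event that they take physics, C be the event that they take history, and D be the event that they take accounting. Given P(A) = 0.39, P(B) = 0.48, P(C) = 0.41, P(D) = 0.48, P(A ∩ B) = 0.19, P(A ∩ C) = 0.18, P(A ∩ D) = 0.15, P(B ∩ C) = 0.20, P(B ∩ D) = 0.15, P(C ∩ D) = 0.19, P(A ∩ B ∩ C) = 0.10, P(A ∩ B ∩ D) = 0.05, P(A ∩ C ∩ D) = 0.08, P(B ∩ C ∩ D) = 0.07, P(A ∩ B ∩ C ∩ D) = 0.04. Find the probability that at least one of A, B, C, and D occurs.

0.96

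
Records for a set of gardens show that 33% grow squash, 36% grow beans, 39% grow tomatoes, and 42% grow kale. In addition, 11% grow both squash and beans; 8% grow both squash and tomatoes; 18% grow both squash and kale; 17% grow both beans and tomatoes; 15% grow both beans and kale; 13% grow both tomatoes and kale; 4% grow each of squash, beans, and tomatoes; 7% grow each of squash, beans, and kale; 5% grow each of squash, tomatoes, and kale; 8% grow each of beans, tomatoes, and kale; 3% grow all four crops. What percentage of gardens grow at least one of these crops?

P(union) = 33 + 36 + 39 + 42 − 11 − 8 − 18 − 17 − 15 − 13 + 4 + 7 + 5 + 8 − 3 = 89%

89%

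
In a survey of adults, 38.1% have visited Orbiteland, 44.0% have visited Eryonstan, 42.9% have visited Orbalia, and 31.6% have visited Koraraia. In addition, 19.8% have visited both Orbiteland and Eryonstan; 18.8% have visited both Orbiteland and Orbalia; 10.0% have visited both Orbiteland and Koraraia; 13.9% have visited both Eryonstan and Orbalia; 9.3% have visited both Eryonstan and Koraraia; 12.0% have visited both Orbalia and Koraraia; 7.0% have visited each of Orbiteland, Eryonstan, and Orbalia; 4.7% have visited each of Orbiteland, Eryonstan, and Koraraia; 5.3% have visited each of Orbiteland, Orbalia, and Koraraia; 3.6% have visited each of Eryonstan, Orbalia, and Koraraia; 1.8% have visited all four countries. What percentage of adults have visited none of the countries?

Apply inclusion-exclusion:
P(union) = 38.1 + 44.0 + 42.9 + 31.6 − 19.8 − 18.8 − 10.0 − 13.9 − 9.3 − 12.0 + 7.0 + 4.7 + 5.3 + 3.6 − 1.8 = 91.6%
P(none) = 100% − 91.6% = 8.4%

8.4%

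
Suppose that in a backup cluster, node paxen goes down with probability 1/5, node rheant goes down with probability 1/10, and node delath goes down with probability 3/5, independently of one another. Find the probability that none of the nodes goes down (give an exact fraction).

P(none) = (1 − 1/5) × (1 − 1/10) × (1 − 3/5) = 4/5 × 9/10 × 2/5 = 36/125

36/125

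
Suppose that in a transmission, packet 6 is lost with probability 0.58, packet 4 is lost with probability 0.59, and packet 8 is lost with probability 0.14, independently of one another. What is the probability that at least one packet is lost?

0.851908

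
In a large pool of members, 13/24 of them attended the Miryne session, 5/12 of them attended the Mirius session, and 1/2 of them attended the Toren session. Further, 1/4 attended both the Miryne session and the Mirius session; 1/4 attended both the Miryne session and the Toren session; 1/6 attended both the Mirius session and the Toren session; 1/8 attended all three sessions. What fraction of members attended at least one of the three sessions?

11/12

By inclusion-exclusion,
P(≥1) = 13/24 + 5/12 + 1/2 − 1/4 − 1/4 − 1/6 + 1/8 = 11/12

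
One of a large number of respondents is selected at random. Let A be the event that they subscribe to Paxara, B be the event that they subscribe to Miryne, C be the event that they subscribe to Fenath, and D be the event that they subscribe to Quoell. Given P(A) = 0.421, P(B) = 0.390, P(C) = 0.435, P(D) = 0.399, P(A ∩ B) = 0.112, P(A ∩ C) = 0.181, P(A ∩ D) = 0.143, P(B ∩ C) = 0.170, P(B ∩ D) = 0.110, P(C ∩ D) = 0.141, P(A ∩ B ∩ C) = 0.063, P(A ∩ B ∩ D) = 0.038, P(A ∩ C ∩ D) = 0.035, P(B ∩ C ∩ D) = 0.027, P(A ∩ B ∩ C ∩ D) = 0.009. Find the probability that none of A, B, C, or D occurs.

Apply inclusion-exclusion:
P(A ∪ B ∪ C ∪ D) = 0.421 + 0.390 + 0.435 + 0.399 − 0.112 − 0.181 − 0.143 − 0.170 − 0.110 − 0.141 + 0.063 + 0.038 + 0.035 + 0.027 − 0.009 = 0.942
P(none) = 1 − 0.942 = 0.058

0.058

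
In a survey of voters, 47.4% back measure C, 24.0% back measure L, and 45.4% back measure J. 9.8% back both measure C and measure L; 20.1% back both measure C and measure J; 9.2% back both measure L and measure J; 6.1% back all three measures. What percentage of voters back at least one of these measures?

83.8%

P(≥1) = 47.4 + 24.0 + 45.4 − 9.8 − 20.1 − 9.2 + 6.1 = 83.8%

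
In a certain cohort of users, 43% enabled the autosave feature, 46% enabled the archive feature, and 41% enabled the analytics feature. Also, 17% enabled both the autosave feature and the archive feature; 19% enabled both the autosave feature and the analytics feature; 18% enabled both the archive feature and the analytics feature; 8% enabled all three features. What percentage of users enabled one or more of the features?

By inclusion-exclusion,
P(at least one) = 43 + 46 + 41 − 17 − 19 − 18 + 8 = 84%

84%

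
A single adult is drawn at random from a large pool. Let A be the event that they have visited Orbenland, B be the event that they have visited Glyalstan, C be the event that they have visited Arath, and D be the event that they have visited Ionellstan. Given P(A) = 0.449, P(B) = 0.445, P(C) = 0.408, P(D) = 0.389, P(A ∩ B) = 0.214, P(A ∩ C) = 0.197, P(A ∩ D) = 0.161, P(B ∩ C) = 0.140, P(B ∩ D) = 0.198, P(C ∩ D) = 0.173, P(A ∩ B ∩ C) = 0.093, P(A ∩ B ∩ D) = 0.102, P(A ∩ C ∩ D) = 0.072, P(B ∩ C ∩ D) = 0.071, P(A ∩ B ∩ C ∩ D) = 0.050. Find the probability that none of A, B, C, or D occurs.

0.104

By inclusion-exclusion,
P(A ∪ B ∪ C ∪ D) = 0.449 + 0.445 + 0.408 + 0.389 − 0.214 − 0.197 − 0.161 − 0.140 − 0.198 − 0.173 + 0.093 + 0.102 + 0.072 + 0.071 − 0.050 = 0.896
P(none) = 1 − 0.896 = 0.104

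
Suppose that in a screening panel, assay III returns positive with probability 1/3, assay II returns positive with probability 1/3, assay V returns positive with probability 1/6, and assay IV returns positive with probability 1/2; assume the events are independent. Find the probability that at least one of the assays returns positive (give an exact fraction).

22/27

Independence gives P(none) = ∏(1 − pᵢ).
P(none) = (1 − 1/3) × (1 − 1/3) × (1 − 1/6) × (1 − 1/2) = 2/3 × 2/3 × 5/6 × 1/2 = 5/27
P(at least one) = 1 − 5/27 = 22/27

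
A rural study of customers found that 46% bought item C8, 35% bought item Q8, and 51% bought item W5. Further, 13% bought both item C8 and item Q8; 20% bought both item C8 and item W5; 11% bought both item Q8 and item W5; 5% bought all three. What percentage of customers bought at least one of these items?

Using inclusion–exclusion:
P(at least one) = 46 + 35 + 51 − 13 − 20 − 11 + 5 = 93%

93%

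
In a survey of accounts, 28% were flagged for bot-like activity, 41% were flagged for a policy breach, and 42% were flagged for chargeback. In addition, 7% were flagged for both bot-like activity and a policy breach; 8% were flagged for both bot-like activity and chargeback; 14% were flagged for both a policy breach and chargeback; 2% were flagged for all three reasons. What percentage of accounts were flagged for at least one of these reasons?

84%

P(union) = 28 + 41 + 42 − 7 − 8 − 14 + 2 = 84%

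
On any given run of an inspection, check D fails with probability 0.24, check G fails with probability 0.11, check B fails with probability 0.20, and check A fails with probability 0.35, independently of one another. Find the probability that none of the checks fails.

0.351728

Since the events are independent, P(none) is the product of the individual non-occurrence probabilities.
P(none) = (1 − 0.24) × (1 − 0.11) × (1 − 0.20) × (1 − 0.35) = 0.76 × 0.89 × 0.80 × 0.65 = 0.351728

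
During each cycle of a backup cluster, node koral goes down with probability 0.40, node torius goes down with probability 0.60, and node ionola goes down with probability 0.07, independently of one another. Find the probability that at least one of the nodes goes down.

P(none) = (1 − 0.40) × (1 − 0.60) × (1 − 0.07) = 0.60 × 0.40 × 0.93 = 0.2232
P(at least one) = 1 − 0.2232 = 0.7768

0.7768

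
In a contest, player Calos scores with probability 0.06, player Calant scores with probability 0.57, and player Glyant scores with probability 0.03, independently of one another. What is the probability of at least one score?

P(none) = (1 − 0.06) × (1 − 0.57) × (1 − 0.03) = 0.94 × 0.43 × 0.97 = 0.392074
P(at least one) = 1 − 0.392074 = 0.607926

0.607926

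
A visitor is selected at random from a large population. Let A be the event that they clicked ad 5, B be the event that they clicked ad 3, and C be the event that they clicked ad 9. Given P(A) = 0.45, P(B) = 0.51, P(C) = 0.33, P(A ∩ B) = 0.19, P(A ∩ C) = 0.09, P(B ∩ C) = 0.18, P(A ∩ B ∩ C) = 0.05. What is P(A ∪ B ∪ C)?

0.88

Using inclusion–exclusion:
P(A ∪ B ∪ C) = 0.45 + 0.51 + 0.33 − 0.19 − 0.09 − 0.18 + 0.05 = 0.88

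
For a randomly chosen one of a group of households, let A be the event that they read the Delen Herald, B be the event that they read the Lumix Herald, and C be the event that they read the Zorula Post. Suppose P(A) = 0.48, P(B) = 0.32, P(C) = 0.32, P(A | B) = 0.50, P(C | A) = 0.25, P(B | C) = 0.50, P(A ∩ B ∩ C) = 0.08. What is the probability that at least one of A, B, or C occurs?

0.76

P(A ∩ B) = P(B)·P(A|B) = 0.32 × 0.50 = 0.16
P(A ∩ C) = P(A)·P(C|A) = 0.48 × 0.25 = 0.12
P(B ∩ C) = P(C)·P(B|C) = 0.32 × 0.50 = 0.16
Using inclusion–exclusion:
P(A ∪ B ∪ C) = 0.48 + 0.32 + 0.32 − 0.16 − 0.12 − 0.16 + 0.08 = 0.76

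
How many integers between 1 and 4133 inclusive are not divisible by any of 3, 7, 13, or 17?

2051

1377 + 590 + 317 + 243 − 196 − 105 − 81 − 45 − 34 − 18 + 15 + 11 + 6 + 2 − 0 = 2082
4133 − 2082 = 2051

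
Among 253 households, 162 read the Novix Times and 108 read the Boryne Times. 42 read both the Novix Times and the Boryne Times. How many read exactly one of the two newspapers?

186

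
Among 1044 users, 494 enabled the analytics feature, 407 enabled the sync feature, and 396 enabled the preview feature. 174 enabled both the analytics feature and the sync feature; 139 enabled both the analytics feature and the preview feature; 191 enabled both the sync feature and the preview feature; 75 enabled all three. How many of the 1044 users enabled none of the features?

176

Apply inclusion-exclusion:
N(≥1) = 494 + 407 + 396 − 174 − 139 − 191 + 75 = 868
None: 1044 − 868 = 176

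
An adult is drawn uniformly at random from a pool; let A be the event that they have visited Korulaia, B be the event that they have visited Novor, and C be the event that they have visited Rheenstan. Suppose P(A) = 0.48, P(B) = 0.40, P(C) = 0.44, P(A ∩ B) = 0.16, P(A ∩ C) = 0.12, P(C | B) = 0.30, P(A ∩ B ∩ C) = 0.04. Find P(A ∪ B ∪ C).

0.96

P(B ∩ C) = P(B)·P(C|B) = 0.40 × 0.30 = 0.12
By inclusion–exclusion:
P(A ∪ B ∪ C) = 0.48 + 0.40 + 0.44 − 0.16 − 0.12 − 0.12 + 0.04 = 0.96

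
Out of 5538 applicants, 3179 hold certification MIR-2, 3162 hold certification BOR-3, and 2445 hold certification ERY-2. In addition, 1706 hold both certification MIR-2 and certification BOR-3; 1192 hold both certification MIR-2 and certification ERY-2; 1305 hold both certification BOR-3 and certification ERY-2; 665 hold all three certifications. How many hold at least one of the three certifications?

5248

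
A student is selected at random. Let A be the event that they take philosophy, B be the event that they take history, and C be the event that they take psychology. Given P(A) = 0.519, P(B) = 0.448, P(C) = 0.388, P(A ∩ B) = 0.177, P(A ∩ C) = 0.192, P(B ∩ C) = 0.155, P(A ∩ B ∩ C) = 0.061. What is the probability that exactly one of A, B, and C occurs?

0.490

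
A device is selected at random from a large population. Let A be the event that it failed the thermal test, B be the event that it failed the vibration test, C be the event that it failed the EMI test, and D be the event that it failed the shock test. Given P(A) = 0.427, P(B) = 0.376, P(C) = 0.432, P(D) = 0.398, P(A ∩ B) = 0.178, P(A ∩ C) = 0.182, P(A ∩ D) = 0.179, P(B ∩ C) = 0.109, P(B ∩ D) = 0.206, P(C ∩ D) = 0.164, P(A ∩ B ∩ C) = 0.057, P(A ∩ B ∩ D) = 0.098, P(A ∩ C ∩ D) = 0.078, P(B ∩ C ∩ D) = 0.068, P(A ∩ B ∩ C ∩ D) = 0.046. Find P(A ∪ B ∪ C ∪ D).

P(A ∪ B ∪ C ∪ D) = 0.427 + 0.376 + 0.432 + 0.398 − 0.178 − 0.182 − 0.179 − 0.109 − 0.206 − 0.164 + 0.057 + 0.098 + 0.078 + 0.068 − 0.046 = 0.870

0.870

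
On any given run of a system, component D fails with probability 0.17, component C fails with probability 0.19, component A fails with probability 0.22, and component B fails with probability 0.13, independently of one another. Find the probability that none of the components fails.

0.45622278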